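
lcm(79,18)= 1422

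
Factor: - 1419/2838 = -1/2 = - 2^( - 1)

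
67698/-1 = -67698/1 = -67698.00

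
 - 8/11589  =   - 1+11581/11589 = -0.00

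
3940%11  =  2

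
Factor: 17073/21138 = 21/26 = 2^( - 1 )*3^1*7^1*13^( - 1) 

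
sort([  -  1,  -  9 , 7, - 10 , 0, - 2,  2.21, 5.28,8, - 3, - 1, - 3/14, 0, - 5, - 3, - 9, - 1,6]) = [  -  10, - 9, -9, -5,-3,-3, - 2,  -  1, - 1, - 1, - 3/14,0, 0, 2.21, 5.28, 6,7 , 8 ] 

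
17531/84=17531/84=208.70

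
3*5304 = 15912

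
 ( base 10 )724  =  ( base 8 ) 1324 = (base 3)222211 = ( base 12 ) 504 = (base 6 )3204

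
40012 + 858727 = 898739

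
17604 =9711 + 7893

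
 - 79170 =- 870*91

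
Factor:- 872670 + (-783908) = -2^1*7^1*11^1*31^1*347^1 = - 1656578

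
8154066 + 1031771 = 9185837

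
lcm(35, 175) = 175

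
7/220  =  7/220 = 0.03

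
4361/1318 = 3 + 407/1318 = 3.31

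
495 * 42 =20790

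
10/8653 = 10/8653 = 0.00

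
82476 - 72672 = 9804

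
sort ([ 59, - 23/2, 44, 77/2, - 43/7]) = [-23/2, - 43/7,77/2,  44, 59 ] 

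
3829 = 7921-4092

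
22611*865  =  19558515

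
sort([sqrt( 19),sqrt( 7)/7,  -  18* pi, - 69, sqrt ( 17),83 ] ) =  [ - 69, - 18*pi,sqrt(7 ) /7,sqrt ( 17), sqrt( 19),83] 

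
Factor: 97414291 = 13^1*359^1*20873^1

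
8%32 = 8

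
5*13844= 69220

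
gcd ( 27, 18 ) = 9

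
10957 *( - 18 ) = -197226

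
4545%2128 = 289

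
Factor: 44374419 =3^3 * 1643497^1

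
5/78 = 5/78 = 0.06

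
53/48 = 53/48 = 1.10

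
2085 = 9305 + -7220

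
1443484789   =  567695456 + 875789333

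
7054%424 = 270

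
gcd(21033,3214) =1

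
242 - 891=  - 649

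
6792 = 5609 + 1183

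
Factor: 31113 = 3^2*3457^1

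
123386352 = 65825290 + 57561062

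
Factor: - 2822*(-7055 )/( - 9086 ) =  - 9954605/4543 = - 5^1*7^( - 1 )*11^ ( - 1)*17^2*59^ ( - 1) *83^2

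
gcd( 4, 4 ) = 4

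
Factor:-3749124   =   - 2^2* 3^1 * 312427^1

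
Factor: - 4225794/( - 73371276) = 704299/12228546 = 2^(-1)*3^( - 1 ) * 11^( - 1 ) * 29^ ( - 1)*6389^( - 1)*704299^1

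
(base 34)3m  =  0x7c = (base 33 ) 3P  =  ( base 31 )40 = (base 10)124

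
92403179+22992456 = 115395635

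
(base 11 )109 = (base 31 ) 46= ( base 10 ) 130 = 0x82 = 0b10000010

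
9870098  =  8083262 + 1786836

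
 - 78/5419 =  - 78/5419=-0.01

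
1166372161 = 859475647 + 306896514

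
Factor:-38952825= - 3^1*5^2*519371^1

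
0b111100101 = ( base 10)485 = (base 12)345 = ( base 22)101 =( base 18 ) 18H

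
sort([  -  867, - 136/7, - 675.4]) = [ - 867,-675.4, - 136/7 ]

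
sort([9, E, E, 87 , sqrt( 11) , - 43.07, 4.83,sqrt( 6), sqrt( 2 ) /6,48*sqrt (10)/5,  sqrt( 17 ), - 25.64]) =[  -  43.07, - 25.64,sqrt(2)/6,  sqrt(6 ),E, E, sqrt(11), sqrt( 17 ), 4.83,9,  48*sqrt( 10)/5 , 87] 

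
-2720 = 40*( - 68)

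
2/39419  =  2/39419 = 0.00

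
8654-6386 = 2268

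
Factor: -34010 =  - 2^1 *5^1*19^1 * 179^1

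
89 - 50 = 39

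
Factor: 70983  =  3^3*11^1*239^1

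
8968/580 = 15  +  67/145 = 15.46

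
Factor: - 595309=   -  11^1 * 13^1*23^1*181^1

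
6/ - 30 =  - 1/5 = -  0.20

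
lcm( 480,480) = 480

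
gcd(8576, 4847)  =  1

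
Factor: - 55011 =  - 3^1*11^1*1667^1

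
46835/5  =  9367 = 9367.00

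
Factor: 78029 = 7^1*71^1*157^1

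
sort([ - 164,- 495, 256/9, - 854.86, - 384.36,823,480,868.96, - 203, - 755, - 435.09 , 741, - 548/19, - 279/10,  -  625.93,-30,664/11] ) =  [ - 854.86, - 755, - 625.93,-495, - 435.09, - 384.36, - 203, - 164, - 30, - 548/19 , - 279/10,256/9,664/11,  480,  741,823,868.96]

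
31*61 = 1891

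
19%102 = 19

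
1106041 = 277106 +828935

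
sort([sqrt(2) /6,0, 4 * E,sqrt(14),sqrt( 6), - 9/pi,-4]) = [ - 4,-9/pi , 0,sqrt(2)/6 , sqrt(6),sqrt(14), 4*E]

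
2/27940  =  1/13970 = 0.00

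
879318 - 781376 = 97942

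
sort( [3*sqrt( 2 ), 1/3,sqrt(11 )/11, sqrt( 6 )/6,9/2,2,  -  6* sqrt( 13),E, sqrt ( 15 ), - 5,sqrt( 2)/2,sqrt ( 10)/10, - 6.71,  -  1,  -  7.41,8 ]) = [ - 6 * sqrt( 13) ,- 7.41, - 6.71,-5, - 1, sqrt( 11) /11,sqrt(10 ) /10,  1/3,sqrt (6 )/6,sqrt(2 ) /2,2, E, sqrt( 15), 3*sqrt( 2),9/2,8 ] 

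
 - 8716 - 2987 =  - 11703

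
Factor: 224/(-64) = -2^( - 1)* 7^1= - 7/2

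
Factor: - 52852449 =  - 3^1 * 13^1 * 1355191^1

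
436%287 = 149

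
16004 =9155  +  6849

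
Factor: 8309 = 7^1*1187^1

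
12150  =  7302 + 4848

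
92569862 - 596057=91973805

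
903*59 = 53277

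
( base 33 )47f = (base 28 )5OA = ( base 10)4602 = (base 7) 16263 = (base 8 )10772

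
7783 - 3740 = 4043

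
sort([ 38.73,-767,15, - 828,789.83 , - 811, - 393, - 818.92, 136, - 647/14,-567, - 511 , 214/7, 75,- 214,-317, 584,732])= [-828 , - 818.92, - 811, - 767, - 567, - 511, - 393,-317 , - 214, - 647/14 , 15, 214/7,38.73,  75,  136, 584, 732 , 789.83] 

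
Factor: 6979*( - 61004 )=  -2^2*7^1*101^1*151^1*997^1 = -425746916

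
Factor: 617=617^1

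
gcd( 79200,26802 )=18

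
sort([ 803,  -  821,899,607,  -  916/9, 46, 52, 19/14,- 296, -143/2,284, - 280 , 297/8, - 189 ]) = [ - 821, - 296, - 280, - 189, - 916/9, - 143/2, 19/14,297/8,46,52,284, 607,803, 899 ] 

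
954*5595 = 5337630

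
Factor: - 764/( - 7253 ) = 2^2 * 191^1*7253^( - 1)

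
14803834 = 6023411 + 8780423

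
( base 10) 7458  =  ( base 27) A66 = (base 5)214313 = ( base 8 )16442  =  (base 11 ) 5670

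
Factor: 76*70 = 5320= 2^3*5^1*7^1*19^1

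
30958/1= 30958= 30958.00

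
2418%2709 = 2418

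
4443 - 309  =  4134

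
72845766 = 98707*738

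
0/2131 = 0=0.00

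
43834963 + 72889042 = 116724005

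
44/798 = 22/399  =  0.06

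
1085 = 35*31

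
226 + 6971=7197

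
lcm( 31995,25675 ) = 2079675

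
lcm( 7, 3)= 21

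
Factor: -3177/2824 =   -  9/8=- 2^(-3)*3^2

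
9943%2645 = 2008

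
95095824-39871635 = 55224189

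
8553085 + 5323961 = 13877046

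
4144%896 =560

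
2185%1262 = 923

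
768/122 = 6 + 18/61 = 6.30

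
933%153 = 15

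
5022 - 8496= - 3474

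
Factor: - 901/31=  - 17^1 * 31^( - 1)*53^1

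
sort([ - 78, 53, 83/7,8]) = [ - 78, 8, 83/7 , 53] 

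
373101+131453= 504554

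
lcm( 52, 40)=520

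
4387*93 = 407991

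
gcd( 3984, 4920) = 24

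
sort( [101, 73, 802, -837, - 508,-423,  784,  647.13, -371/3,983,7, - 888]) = [  -  888 , - 837 , - 508 , - 423,  -  371/3, 7 , 73,101 , 647.13, 784, 802, 983] 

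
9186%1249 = 443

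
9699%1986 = 1755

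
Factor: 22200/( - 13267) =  - 2^3*3^1*5^2*37^1*13267^( - 1)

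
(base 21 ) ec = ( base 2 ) 100110010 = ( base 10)306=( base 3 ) 102100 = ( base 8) 462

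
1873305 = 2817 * 665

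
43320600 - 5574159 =37746441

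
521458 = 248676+272782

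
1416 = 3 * 472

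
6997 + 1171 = 8168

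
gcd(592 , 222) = 74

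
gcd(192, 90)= 6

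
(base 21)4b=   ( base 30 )35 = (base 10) 95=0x5f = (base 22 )47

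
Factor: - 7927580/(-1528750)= 2^1*5^ ( - 3 ) * 1223^( - 1)*396379^1  =  792758/152875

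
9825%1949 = 80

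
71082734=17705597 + 53377137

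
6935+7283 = 14218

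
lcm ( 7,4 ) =28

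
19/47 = 19/47 = 0.40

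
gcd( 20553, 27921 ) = 3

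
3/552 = 1/184 = 0.01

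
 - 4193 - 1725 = -5918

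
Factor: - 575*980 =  - 2^2*5^3* 7^2*23^1=- 563500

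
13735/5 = 2747 = 2747.00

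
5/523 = 5/523=   0.01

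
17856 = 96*186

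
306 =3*102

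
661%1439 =661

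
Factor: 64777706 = 2^1*7^2* 23^1*29^1 * 991^1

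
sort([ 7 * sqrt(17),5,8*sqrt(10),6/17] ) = [ 6/17, 5 , 8*sqrt(10), 7*sqrt (17)]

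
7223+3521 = 10744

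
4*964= 3856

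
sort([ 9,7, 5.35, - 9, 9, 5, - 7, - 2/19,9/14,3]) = [ - 9, - 7,- 2/19,9/14, 3, 5, 5.35, 7, 9,9] 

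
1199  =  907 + 292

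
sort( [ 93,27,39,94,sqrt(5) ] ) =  [ sqrt( 5 ),27 , 39,93, 94] 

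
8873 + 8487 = 17360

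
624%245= 134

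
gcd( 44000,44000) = 44000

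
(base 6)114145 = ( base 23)IKJ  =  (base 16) 2711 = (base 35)85Q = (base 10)10001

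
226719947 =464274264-237554317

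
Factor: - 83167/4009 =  - 7^1*19^ ( -1)*109^2*211^(  -  1) 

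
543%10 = 3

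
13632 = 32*426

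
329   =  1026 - 697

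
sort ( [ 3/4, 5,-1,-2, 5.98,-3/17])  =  [ - 2,-1, - 3/17,3/4 , 5,5.98 ] 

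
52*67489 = 3509428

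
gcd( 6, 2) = 2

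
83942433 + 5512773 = 89455206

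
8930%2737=719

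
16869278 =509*33142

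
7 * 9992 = 69944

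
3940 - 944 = 2996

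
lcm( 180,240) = 720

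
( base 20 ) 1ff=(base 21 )1D1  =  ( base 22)1AB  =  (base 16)2cb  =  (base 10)715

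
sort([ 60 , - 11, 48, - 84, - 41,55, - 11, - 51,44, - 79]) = [ - 84,-79, - 51,-41, - 11, - 11, 44,  48, 55,60]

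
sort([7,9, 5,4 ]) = [4,5,7,9]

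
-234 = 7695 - 7929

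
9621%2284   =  485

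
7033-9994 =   -  2961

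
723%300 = 123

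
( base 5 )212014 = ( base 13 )332A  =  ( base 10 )7134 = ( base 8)15736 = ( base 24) c96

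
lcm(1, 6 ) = 6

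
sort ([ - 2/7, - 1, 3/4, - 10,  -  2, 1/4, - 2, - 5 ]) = [ - 10, - 5, - 2, - 2,  -  1, - 2/7, 1/4, 3/4] 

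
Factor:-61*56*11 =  - 2^3*7^1*11^1*61^1 = -  37576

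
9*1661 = 14949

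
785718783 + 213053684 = 998772467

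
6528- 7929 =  - 1401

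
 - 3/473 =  - 3/473 = - 0.01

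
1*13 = 13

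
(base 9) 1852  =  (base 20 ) 3b4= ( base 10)1424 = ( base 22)2KG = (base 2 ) 10110010000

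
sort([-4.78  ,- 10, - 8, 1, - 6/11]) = [ - 10,  -  8,  -  4.78,  -  6/11,  1]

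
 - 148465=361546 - 510011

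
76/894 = 38/447 = 0.09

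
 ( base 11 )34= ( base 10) 37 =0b100101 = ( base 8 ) 45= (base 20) 1H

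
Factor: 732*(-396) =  -2^4*3^3*11^1*61^1 = -289872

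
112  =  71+41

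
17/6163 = 17/6163 =0.00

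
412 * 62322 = 25676664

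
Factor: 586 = 2^1*293^1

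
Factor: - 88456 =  - 2^3*11057^1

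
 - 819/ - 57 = 14 +7/19 = 14.37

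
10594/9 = 1177 + 1/9 = 1177.11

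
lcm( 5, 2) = 10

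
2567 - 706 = 1861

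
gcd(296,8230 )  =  2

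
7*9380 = 65660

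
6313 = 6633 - 320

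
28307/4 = 28307/4 = 7076.75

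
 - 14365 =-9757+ - 4608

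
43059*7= 301413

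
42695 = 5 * 8539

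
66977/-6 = -11163 + 1/6  =  - 11162.83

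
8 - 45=- 37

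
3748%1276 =1196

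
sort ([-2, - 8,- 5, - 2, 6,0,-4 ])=[-8,-5, - 4, - 2,-2, 0, 6 ]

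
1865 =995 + 870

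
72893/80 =72893/80 =911.16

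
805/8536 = 805/8536 = 0.09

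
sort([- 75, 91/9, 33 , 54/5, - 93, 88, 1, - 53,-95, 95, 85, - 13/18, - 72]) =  [  -  95, - 93, - 75,-72, - 53, - 13/18,1, 91/9, 54/5, 33, 85,88, 95 ]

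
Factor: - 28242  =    -  2^1*3^3 * 523^1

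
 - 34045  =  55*( - 619 ) 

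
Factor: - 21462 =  - 2^1*3^1*7^2*73^1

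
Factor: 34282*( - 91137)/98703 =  - 2^1*3^( - 1)*11^( - 1 ) * 17^1*61^1 * 281^1*997^(-1 )*1787^1 = -1041452878/32901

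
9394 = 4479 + 4915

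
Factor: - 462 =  - 2^1*3^1*7^1*11^1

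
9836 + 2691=12527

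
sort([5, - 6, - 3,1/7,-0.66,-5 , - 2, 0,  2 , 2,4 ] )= [-6, - 5,- 3, - 2,- 0.66 , 0,1/7, 2, 2 , 4, 5 ] 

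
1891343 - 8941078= - 7049735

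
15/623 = 15/623 = 0.02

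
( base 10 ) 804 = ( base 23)1BM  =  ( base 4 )30210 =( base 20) 204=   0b1100100100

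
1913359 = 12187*157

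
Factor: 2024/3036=2^1*3^(-1 ) = 2/3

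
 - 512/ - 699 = 512/699 =0.73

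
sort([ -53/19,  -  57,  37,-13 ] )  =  [  -  57,-13,  -  53/19,37]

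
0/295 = 0 = 0.00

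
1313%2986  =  1313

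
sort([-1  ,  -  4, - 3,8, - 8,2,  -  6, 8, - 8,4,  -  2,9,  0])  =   [ - 8, - 8, - 6, -4, - 3, - 2 , - 1,0, 2,4,  8 , 8,9 ]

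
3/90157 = 3/90157 = 0.00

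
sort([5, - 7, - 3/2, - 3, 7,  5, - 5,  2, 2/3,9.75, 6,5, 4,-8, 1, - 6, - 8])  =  [ - 8, - 8, -7,-6,- 5, - 3,-3/2, 2/3, 1, 2, 4, 5, 5, 5, 6,7, 9.75 ] 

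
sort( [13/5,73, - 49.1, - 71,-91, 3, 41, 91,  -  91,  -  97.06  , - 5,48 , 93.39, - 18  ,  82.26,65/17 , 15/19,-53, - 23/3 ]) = [ - 97.06,-91, - 91, - 71,-53,-49.1,  -  18 ,- 23/3,-5,15/19,  13/5, 3,65/17,  41,48,73, 82.26,91,93.39 ] 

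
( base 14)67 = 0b1011011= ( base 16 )5b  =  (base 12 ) 77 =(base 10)91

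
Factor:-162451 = -162451^1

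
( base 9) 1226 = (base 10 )915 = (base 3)1020220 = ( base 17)32E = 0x393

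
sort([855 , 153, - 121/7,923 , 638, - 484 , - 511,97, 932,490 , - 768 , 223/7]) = [ - 768, - 511, - 484, - 121/7,223/7, 97, 153,  490,638, 855 , 923, 932 ]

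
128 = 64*2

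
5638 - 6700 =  - 1062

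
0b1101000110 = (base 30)rs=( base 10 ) 838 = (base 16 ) 346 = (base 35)nx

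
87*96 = 8352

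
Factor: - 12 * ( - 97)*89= 103596 = 2^2*3^1*89^1*97^1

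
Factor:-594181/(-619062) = 2^(-1)*3^( - 1 )*7^1*29^1*2927^1*103177^(-1) 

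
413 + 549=962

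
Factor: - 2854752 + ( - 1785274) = -2^1*61^1 * 73^1*  521^1 = -4640026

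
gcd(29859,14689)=37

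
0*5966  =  0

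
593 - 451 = 142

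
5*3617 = 18085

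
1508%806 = 702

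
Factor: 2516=2^2*17^1 *37^1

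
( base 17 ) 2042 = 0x26A8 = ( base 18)1c9e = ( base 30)ATQ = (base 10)9896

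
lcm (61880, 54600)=928200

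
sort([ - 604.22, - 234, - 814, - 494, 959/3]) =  [ - 814, - 604.22,  -  494, - 234, 959/3]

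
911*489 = 445479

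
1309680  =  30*43656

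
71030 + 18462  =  89492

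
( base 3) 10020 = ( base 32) 2n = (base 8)127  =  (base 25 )3C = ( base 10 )87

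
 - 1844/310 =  - 6 + 8/155 = -5.95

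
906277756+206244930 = 1112522686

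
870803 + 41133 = 911936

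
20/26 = 10/13 = 0.77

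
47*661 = 31067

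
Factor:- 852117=-3^1*7^1*40577^1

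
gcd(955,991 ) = 1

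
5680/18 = 315 + 5/9 = 315.56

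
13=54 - 41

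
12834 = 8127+4707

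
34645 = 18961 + 15684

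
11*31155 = 342705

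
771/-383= -3+ 378/383  =  -2.01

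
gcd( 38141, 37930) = 1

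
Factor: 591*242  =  2^1 * 3^1*11^2*197^1=143022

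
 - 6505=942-7447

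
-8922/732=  - 1487/122 = - 12.19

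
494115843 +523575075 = 1017690918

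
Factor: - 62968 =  - 2^3 * 17^1 * 463^1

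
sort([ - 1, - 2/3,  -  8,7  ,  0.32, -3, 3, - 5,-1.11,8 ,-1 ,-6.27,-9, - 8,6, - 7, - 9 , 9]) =[ - 9, - 9, - 8, - 8, - 7 , - 6.27, - 5 , - 3, - 1.11, - 1,  -  1, - 2/3,0.32,3,6,7, 8,9]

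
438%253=185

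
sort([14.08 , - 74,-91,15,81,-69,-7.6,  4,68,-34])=[ - 91,- 74, -69,-34, - 7.6,4,14.08 , 15,  68 , 81 ] 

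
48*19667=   944016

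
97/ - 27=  - 97/27 = -3.59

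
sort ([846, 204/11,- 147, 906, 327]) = [ - 147,204/11,  327, 846, 906 ] 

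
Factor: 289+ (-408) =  - 7^1*17^1= -119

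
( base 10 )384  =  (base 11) 31a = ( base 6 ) 1440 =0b110000000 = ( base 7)1056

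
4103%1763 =577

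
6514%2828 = 858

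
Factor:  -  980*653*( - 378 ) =2^3 * 3^3*5^1 * 7^3 *653^1  =  241897320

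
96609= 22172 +74437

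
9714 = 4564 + 5150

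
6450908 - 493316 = 5957592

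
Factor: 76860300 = 2^2 * 3^1 * 5^2*11^1*23291^1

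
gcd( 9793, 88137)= 9793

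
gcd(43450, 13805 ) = 55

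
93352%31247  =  30858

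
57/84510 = 19/28170= 0.00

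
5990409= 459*13051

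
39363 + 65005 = 104368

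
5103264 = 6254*816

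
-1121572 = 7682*( - 146 )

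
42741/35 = 1221 + 6/35 = 1221.17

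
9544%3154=82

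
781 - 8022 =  - 7241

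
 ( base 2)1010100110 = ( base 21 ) 1B6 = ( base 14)366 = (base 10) 678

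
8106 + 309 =8415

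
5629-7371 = -1742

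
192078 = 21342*9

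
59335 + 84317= 143652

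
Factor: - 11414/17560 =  - 13/20  =  - 2^ ( - 2)*5^(- 1 ) * 13^1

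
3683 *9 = 33147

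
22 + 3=25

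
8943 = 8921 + 22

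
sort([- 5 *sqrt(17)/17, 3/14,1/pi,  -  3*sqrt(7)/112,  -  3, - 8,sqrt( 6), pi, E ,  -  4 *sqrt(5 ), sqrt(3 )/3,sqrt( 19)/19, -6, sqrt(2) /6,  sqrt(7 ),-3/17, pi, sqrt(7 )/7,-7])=[ - 4*sqrt( 5 ),  -  8,- 7,  -  6, - 3,-5*sqrt(17) /17,  -  3/17, - 3*sqrt( 7 )/112,  3/14 , sqrt( 19 ) /19,sqrt(2)/6, 1/pi,  sqrt ( 7) /7,sqrt(3)/3, sqrt(6 ),sqrt ( 7),E,  pi,  pi]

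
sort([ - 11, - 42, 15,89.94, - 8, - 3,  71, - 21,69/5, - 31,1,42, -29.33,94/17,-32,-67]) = [  -  67, - 42,- 32,- 31 ,  -  29.33, - 21,  -  11,- 8, - 3,1,  94/17, 69/5 , 15, 42,71, 89.94] 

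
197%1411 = 197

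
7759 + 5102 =12861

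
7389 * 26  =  192114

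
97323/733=97323/733 = 132.77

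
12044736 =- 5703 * ( - 2112)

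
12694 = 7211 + 5483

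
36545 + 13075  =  49620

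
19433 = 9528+9905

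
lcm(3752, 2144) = 15008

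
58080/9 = 6453 + 1/3 =6453.33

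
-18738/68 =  - 276 + 15/34= -275.56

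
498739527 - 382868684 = 115870843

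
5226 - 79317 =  -74091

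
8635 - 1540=7095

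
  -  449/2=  -449/2 = - 224.50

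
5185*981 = 5086485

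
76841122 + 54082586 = 130923708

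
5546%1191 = 782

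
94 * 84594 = 7951836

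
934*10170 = 9498780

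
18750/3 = 6250 = 6250.00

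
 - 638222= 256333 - 894555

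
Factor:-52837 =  - 52837^1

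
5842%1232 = 914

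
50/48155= 10/9631 = 0.00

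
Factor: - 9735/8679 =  - 5^1*59^1 * 263^( - 1) =- 295/263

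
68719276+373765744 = 442485020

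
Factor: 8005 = 5^1  *  1601^1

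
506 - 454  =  52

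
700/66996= 175/16749= 0.01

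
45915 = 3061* 15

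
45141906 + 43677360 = 88819266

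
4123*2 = 8246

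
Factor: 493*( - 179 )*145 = - 12795815= - 5^1 * 17^1*29^2*179^1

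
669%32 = 29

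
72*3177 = 228744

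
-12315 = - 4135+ - 8180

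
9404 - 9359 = 45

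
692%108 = 44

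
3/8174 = 3/8174 = 0.00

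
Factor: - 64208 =-2^4*4013^1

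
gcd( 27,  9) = 9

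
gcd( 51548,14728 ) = 7364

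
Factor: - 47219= - 23^1 * 2053^1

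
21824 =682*32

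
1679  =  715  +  964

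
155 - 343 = - 188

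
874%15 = 4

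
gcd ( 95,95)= 95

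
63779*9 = 574011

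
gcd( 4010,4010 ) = 4010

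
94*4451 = 418394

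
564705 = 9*62745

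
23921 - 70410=-46489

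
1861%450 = 61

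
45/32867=45/32867=0.00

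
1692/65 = 1692/65  =  26.03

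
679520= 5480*124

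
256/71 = 3 + 43/71= 3.61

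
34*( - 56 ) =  - 1904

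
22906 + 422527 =445433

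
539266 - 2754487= - 2215221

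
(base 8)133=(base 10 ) 91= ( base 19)4F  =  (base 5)331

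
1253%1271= 1253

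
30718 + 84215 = 114933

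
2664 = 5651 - 2987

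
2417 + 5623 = 8040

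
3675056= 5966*616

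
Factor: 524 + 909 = 1433^1 = 1433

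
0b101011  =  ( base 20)23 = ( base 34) 19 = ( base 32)1B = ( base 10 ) 43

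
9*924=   8316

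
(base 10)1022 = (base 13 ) 608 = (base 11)84A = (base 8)1776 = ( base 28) 18e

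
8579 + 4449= 13028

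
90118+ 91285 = 181403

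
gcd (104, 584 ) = 8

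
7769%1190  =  629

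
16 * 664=10624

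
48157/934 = 51 + 523/934 = 51.56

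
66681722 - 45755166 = 20926556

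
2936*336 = 986496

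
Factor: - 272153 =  - 7^1*17^1*2287^1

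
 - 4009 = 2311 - 6320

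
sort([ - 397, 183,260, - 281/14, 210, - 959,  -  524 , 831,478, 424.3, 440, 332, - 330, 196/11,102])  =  [ - 959, - 524, - 397,-330,- 281/14, 196/11,102, 183,210, 260, 332 , 424.3, 440,478,831]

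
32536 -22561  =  9975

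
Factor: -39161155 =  - 5^1*11^1*712021^1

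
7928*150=1189200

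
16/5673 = 16/5673 = 0.00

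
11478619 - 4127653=7350966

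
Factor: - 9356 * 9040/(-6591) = 84578240/6591 = 2^6 * 3^( - 1 )*5^1*13^(  -  3)*113^1*  2339^1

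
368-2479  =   - 2111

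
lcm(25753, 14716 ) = 103012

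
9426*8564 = 80724264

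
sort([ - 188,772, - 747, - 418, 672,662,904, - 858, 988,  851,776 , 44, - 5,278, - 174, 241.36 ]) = [ - 858, - 747, - 418, - 188,  -  174, - 5,44,  241.36,278,662, 672,772,776, 851, 904, 988 ]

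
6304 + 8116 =14420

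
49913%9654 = 1643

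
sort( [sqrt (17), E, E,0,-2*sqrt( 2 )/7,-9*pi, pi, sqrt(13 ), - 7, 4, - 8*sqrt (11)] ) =[  -  9*pi, - 8*sqrt( 11), - 7,-2*sqrt( 2 ) /7,0,E  ,  E,pi, sqrt( 13 ), 4,sqrt( 17 )] 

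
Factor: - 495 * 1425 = - 705375 = -3^3*5^3*11^1*19^1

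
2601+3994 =6595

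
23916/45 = 7972/15 = 531.47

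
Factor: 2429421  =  3^1*23^1*137^1*257^1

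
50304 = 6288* 8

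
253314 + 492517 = 745831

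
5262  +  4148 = 9410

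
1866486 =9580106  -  7713620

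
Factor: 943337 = 47^1 * 20071^1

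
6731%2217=80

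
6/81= 2/27 =0.07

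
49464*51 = 2522664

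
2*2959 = 5918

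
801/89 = 9 = 9.00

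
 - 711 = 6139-6850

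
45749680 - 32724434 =13025246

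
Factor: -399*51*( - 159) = 3235491 = 3^3*7^1*17^1*19^1*53^1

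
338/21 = 16  +  2/21 = 16.10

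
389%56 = 53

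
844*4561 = 3849484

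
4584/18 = 764/3 = 254.67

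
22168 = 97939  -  75771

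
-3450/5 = -690 = - 690.00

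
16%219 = 16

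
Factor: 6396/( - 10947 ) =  - 2^2 * 13^1*89^( - 1 ) =-  52/89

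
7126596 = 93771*76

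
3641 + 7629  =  11270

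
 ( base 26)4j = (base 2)1111011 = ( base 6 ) 323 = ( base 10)123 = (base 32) 3r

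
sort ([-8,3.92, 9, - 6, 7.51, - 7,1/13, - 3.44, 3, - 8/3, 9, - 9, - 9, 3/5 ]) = [ - 9, - 9 , - 8, - 7, - 6, - 3.44, - 8/3, 1/13, 3/5, 3, 3.92, 7.51,9, 9 ]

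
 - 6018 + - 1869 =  - 7887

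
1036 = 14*74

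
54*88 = 4752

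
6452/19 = 339 + 11/19 = 339.58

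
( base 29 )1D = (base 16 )2a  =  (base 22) 1K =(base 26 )1G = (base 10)42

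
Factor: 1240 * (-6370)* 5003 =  - 39517696400 = - 2^4*5^2*7^2*13^1*31^1*5003^1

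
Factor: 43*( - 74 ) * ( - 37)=117734 = 2^1 * 37^2*43^1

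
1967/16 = 1967/16= 122.94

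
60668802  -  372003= 60296799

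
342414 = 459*746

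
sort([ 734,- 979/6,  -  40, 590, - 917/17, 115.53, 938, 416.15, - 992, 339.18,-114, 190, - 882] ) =[- 992, - 882,  -  979/6,-114,-917/17,-40,115.53, 190,339.18, 416.15,590, 734, 938 ] 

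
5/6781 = 5/6781 = 0.00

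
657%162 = 9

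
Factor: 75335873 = 131^1 * 541^1*1063^1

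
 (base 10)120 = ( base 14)88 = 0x78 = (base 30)40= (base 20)60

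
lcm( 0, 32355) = 0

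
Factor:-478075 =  - 5^2*13^1*1471^1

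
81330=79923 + 1407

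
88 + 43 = 131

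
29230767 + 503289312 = 532520079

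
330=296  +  34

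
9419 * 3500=32966500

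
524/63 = 8 + 20/63 = 8.32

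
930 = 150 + 780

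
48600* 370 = 17982000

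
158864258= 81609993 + 77254265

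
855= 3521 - 2666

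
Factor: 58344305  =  5^1 * 383^1*30467^1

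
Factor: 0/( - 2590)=0^1 = 0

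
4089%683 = 674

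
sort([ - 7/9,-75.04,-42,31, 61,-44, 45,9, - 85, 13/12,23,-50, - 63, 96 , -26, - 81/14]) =[-85,-75.04,-63,  -  50, - 44,-42, - 26, - 81/14,- 7/9 , 13/12,9, 23,  31, 45, 61,96] 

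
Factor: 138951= 3^2*15439^1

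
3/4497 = 1/1499 = 0.00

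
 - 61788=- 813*76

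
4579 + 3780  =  8359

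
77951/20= 77951/20= 3897.55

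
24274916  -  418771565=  - 394496649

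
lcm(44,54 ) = 1188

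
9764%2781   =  1421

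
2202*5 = 11010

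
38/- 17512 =-1+8737/8756 = -0.00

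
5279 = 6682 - 1403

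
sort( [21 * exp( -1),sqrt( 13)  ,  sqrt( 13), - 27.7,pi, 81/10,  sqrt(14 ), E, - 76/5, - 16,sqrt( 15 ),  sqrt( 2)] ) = [ - 27.7,  -  16, - 76/5 , sqrt( 2 ),E, pi,  sqrt( 13 ),  sqrt( 13), sqrt ( 14 ),  sqrt(  15),  21*exp( - 1), 81/10]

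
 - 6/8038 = - 3/4019 = - 0.00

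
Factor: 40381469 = 953^1*42373^1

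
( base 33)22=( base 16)44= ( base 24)2K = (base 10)68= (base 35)1x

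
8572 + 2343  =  10915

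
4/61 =4/61 = 0.07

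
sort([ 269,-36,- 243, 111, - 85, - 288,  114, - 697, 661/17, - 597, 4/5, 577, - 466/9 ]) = [ - 697, - 597 , - 288,-243 ,-85 , - 466/9,-36,4/5, 661/17, 111, 114, 269, 577]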